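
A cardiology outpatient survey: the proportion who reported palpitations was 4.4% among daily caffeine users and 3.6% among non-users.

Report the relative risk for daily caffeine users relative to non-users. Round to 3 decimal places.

RR = 0.04400 / 0.03600 = 1.222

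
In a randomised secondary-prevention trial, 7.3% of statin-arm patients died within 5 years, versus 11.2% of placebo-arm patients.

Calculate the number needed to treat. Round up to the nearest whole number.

absolute risk difference = 0.039000
1 / 0.039000 = 25.641 → round up → 26

NNT = 26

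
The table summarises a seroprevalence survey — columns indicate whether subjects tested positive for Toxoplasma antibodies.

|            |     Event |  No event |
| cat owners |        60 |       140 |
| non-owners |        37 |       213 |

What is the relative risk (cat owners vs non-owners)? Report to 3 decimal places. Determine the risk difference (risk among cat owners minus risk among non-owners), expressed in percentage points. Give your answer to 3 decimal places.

RR = 2.027; RD = 15.200

risk, cat owners = 60/200 = 0.3000
risk, non-owners = 37/250 = 0.1480
RR = 0.3000 / 0.1480 = 2.027
risk difference = 0.3000 − 0.1480 = 0.1520 → 15.200 percentage points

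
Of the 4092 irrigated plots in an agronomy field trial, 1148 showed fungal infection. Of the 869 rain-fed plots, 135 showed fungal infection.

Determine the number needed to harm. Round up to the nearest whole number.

NNH: 8

risk, irrigated plots = 1148/4092 = 0.280547
risk, rain-fed plots = 135/869 = 0.155351
absolute risk difference = 0.125196
1 / 0.125196 = 7.987 → round up → 8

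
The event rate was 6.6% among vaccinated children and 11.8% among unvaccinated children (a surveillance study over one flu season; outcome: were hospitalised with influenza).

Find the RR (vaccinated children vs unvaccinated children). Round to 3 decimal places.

RR = 0.0660 / 0.1180 = 0.559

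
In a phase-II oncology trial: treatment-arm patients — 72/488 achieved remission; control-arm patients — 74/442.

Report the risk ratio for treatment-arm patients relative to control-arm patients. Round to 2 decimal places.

0.88

risk, treatment-arm patients = 72/488 = 0.1475
risk, control-arm patients = 74/442 = 0.1674
RR = 0.1475 / 0.1674 = 0.88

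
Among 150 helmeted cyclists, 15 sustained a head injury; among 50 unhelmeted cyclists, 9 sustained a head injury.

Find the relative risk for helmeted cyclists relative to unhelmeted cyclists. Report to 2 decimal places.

RR ≈ 0.56

risk, helmeted cyclists = 15/150 = 0.1000
risk, unhelmeted cyclists = 9/50 = 0.1800
RR = 0.1000 / 0.1800 = 0.56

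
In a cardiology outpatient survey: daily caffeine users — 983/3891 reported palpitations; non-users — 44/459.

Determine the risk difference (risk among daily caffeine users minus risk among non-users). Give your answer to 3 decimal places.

0.157

risk, daily caffeine users = 983/3891 = 0.2526
risk, non-users = 44/459 = 0.0959
risk difference = 0.2526 − 0.0959 = 0.157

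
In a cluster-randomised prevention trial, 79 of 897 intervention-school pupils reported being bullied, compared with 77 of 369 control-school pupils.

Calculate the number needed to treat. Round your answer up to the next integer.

9

risk, intervention-school pupils = 79/897 = 0.088071
risk, control-school pupils = 77/369 = 0.208672
absolute risk difference = 0.120601
1 / 0.120601 = 8.292 → round up → 9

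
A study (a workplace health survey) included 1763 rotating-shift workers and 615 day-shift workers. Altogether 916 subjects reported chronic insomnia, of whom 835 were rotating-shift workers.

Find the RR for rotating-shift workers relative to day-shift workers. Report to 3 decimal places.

RR: 3.596

rotating-shift workers without the outcome: 1763 − 835 = 928
day-shift workers with the outcome: 916 − 835 = 81
day-shift workers without the outcome: 615 − 81 = 534
risk, rotating-shift workers = 835/1763 = 0.4736
risk, day-shift workers = 81/615 = 0.1317
RR = 0.4736 / 0.1317 = 3.596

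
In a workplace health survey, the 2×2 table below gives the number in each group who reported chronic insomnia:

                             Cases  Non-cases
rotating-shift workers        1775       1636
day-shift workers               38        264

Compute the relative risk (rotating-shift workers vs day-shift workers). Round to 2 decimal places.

risk, rotating-shift workers = 1775/3411 = 0.5204
risk, day-shift workers = 38/302 = 0.1258
RR = 0.5204 / 0.1258 = 4.14

RR = 4.14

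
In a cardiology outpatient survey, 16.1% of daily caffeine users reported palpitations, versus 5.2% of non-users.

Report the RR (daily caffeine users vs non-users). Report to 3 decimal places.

RR = 0.1610 / 0.0520 = 3.096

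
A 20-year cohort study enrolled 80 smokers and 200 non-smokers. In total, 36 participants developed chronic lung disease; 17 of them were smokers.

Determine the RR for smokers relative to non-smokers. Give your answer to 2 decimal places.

RR ≈ 2.24

smokers without the outcome: 80 − 17 = 63
non-smokers with the outcome: 36 − 17 = 19
non-smokers without the outcome: 200 − 19 = 181
risk, smokers = 17/80 = 0.2125
risk, non-smokers = 19/200 = 0.0950
RR = 0.2125 / 0.0950 = 2.24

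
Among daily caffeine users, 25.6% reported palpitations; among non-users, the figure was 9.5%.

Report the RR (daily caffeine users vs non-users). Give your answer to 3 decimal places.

RR = 0.2560 / 0.0950 = 2.695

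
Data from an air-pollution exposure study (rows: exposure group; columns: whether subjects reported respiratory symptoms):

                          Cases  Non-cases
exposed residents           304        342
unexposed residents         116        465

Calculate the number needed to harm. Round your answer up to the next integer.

NNH: 4

risk, exposed residents = 304/646 = 0.470588
risk, unexposed residents = 116/581 = 0.199656
absolute risk difference = 0.270932
1 / 0.270932 = 3.691 → round up → 4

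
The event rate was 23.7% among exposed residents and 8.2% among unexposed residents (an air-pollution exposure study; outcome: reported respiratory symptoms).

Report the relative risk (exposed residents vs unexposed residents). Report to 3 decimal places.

RR = 0.2370 / 0.0820 = 2.890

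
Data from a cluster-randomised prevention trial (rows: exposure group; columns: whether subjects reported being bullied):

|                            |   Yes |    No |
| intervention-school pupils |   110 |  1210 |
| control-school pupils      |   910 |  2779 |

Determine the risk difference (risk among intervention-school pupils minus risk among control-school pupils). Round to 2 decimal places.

RD: -0.16

risk, intervention-school pupils = 110/1320 = 0.0833
risk, control-school pupils = 910/3689 = 0.2467
risk difference = 0.0833 − 0.2467 = -0.16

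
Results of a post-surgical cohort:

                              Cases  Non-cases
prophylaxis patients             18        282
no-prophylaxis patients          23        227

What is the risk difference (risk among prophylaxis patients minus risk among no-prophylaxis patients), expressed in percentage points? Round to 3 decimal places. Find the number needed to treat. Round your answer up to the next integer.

risk, prophylaxis patients = 18/300 = 0.0600
risk, no-prophylaxis patients = 23/250 = 0.0920
risk difference = 0.0600 − 0.0920 = -0.0320 → -3.200 percentage points
absolute risk difference = 0.032000
1 / 0.032000 = 31.250 → round up → 32

RD = -3.200; NNT = 32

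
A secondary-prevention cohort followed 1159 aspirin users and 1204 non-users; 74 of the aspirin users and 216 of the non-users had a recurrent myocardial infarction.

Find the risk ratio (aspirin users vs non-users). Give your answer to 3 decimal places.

risk, aspirin users = 74/1159 = 0.0638
risk, non-users = 216/1204 = 0.1794
RR = 0.0638 / 0.1794 = 0.356

RR = 0.356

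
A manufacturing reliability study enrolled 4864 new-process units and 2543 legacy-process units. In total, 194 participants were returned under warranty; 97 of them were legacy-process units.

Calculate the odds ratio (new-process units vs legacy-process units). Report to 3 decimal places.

new-process units with the outcome: 194 − 97 = 97
new-process units without the outcome: 4864 − 97 = 4767
legacy-process units without the outcome: 2543 − 97 = 2446
OR = (97 × 2446) / (4767 × 97) = 237262/462399 ≈ 0.513

0.513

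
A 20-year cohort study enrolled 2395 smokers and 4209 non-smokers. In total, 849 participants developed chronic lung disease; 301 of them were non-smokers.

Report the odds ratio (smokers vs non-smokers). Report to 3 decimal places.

smokers with the outcome: 849 − 301 = 548
smokers without the outcome: 2395 − 548 = 1847
non-smokers without the outcome: 4209 − 301 = 3908
OR = (548 × 3908) / (1847 × 301) = 2141584/555947 ≈ 3.852

3.852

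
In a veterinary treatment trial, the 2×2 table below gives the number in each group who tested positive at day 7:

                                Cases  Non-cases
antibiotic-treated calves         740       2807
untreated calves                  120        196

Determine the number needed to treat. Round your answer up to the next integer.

6

risk, antibiotic-treated calves = 740/3547 = 0.208627
risk, untreated calves = 120/316 = 0.379747
absolute risk difference = 0.171120
1 / 0.171120 = 5.844 → round up → 6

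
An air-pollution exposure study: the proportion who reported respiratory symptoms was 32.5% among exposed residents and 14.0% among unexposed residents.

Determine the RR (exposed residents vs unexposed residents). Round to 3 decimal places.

RR = 0.3250 / 0.1400 = 2.321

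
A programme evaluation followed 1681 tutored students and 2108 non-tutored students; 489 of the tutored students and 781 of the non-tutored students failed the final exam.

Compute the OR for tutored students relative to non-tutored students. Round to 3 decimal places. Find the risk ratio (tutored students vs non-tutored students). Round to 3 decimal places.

OR = 0.697; RR = 0.785

OR = (489 × 1327) / (1192 × 781) = 648903/930952 ≈ 0.697
risk, tutored students = 489/1681 = 0.2909
risk, non-tutored students = 781/2108 = 0.3705
RR = 0.2909 / 0.3705 = 0.785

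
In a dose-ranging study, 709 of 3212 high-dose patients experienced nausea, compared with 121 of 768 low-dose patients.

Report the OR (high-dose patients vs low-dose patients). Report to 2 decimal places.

OR = (709 × 647) / (2503 × 121) = 458723/302863 ≈ 1.51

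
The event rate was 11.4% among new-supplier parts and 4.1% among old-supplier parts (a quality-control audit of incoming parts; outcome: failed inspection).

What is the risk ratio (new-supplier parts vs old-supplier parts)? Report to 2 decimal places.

RR = 0.11400 / 0.04100 = 2.78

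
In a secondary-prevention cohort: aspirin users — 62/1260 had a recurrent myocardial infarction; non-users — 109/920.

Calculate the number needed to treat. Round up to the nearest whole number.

risk, aspirin users = 62/1260 = 0.049206
risk, non-users = 109/920 = 0.118478
absolute risk difference = 0.069272
1 / 0.069272 = 14.436 → round up → 15

NNT: 15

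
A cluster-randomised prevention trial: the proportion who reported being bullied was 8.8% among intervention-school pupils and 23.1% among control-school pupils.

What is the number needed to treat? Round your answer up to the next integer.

absolute risk difference = 0.143000
1 / 0.143000 = 6.993 → round up → 7

7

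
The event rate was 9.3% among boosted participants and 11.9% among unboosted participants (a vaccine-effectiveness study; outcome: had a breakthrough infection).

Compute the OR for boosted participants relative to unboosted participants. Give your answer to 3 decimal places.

odds, boosted participants = 0.0930/0.9070 = 0.1025
odds, unboosted participants = 0.1190/0.8810 = 0.1351
OR = 0.1025 / 0.1351 = 0.759

OR: 0.759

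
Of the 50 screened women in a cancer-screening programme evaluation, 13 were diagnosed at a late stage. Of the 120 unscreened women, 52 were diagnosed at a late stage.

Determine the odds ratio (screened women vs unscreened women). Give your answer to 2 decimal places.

OR = (13 × 68) / (37 × 52) = 884/1924 ≈ 0.46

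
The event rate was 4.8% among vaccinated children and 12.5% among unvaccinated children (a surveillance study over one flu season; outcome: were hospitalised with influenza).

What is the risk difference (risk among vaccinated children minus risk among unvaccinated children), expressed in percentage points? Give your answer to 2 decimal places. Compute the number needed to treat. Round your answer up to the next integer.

risk difference = 0.04800 − 0.12500 = -0.07700 → -7.70 percentage points
absolute risk difference = 0.077000
1 / 0.077000 = 12.987 → round up → 13

RD = -7.70; NNT = 13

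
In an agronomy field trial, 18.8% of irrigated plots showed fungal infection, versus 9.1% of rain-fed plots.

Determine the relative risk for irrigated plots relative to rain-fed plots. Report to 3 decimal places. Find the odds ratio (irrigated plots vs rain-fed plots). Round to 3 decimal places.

RR = 0.1880 / 0.0910 = 2.066
odds, irrigated plots = 0.1880/0.8120 = 0.2315
odds, rain-fed plots = 0.0910/0.9090 = 0.1001
OR = 0.2315 / 0.1001 = 2.313

RR = 2.066; OR = 2.313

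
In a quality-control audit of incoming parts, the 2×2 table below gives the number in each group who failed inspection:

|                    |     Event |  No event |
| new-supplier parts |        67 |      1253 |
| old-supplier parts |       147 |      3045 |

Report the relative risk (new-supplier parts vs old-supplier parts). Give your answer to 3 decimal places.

risk, new-supplier parts = 67/1320 = 0.05076
risk, old-supplier parts = 147/3192 = 0.04605
RR = 0.05076 / 0.04605 = 1.102

RR ≈ 1.102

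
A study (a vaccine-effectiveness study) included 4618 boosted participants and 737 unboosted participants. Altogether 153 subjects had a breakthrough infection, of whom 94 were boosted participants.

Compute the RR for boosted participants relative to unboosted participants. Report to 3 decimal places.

RR = 0.254

boosted participants without the outcome: 4618 − 94 = 4524
unboosted participants with the outcome: 153 − 94 = 59
unboosted participants without the outcome: 737 − 59 = 678
risk, boosted participants = 94/4618 = 0.02036
risk, unboosted participants = 59/737 = 0.08005
RR = 0.02036 / 0.08005 = 0.254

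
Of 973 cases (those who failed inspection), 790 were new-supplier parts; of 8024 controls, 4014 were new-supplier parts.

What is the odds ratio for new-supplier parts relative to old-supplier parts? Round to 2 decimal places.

odds, new-supplier parts = 790/4014 = 0.19681
odds, old-supplier parts = 183/4010 = 0.04564
OR = 0.19681 / 0.04564 = 4.31

4.31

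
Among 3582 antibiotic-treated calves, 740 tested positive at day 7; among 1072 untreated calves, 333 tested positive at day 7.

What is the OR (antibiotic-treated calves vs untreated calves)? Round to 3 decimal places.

OR = (740 × 739) / (2842 × 333) = 546860/946386 ≈ 0.578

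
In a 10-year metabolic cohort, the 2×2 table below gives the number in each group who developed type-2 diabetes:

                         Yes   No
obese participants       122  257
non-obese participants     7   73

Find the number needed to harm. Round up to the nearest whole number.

risk, obese participants = 122/379 = 0.321900
risk, non-obese participants = 7/80 = 0.087500
absolute risk difference = 0.234400
1 / 0.234400 = 4.266 → round up → 5

NNH: 5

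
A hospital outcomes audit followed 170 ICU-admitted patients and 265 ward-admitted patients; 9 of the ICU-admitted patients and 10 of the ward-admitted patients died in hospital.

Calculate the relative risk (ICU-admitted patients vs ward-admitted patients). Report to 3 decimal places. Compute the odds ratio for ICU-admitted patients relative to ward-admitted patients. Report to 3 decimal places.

risk, ICU-admitted patients = 9/170 = 0.05294
risk, ward-admitted patients = 10/265 = 0.03774
RR = 0.05294 / 0.03774 = 1.403
OR = (9 × 255) / (161 × 10) = 2295/1610 ≈ 1.425

RR = 1.403; OR = 1.425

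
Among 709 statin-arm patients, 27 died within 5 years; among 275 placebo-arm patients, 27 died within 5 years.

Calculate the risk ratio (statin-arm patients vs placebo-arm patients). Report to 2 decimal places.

RR ≈ 0.39

risk, statin-arm patients = 27/709 = 0.03808
risk, placebo-arm patients = 27/275 = 0.09818
RR = 0.03808 / 0.09818 = 0.39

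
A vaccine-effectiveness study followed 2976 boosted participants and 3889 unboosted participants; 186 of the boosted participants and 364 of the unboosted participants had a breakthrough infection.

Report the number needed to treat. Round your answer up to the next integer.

NNT = 33

risk, boosted participants = 186/2976 = 0.062500
risk, unboosted participants = 364/3889 = 0.093597
absolute risk difference = 0.031097
1 / 0.031097 = 32.157 → round up → 33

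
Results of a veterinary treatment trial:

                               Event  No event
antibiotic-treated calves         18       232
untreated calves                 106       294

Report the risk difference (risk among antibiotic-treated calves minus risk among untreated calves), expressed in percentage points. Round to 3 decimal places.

RD: -19.300

risk, antibiotic-treated calves = 18/250 = 0.0720
risk, untreated calves = 106/400 = 0.2650
risk difference = 0.0720 − 0.2650 = -0.1930 → -19.300 percentage points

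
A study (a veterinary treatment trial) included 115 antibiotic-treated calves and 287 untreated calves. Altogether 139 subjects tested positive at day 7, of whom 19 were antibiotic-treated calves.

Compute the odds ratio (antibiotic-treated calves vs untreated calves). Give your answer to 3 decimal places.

antibiotic-treated calves without the outcome: 115 − 19 = 96
untreated calves with the outcome: 139 − 19 = 120
untreated calves without the outcome: 287 − 120 = 167
OR = (19 × 167) / (96 × 120) = 3173/11520 ≈ 0.275

0.275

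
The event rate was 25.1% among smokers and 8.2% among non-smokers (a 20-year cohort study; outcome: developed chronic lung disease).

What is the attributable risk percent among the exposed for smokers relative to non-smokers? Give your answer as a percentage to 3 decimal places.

AR% = (0.2510 − 0.0820) / 0.2510 = 0.6733 → 67.331%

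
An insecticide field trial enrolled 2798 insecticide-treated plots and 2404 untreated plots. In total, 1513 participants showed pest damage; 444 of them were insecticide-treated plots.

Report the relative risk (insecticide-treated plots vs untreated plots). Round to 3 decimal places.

insecticide-treated plots without the outcome: 2798 − 444 = 2354
untreated plots with the outcome: 1513 − 444 = 1069
untreated plots without the outcome: 2404 − 1069 = 1335
risk, insecticide-treated plots = 444/2798 = 0.1587
risk, untreated plots = 1069/2404 = 0.4447
RR = 0.1587 / 0.4447 = 0.357

RR ≈ 0.357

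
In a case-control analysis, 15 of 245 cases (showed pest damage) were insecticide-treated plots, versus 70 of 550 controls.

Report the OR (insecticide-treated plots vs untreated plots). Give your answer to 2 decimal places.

0.45

odds, insecticide-treated plots = 15/70 = 0.2143
odds, untreated plots = 230/480 = 0.4792
OR = 0.2143 / 0.4792 = 0.45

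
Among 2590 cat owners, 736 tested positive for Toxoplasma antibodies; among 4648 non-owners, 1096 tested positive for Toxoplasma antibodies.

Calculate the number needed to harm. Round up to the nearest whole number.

risk, cat owners = 736/2590 = 0.284170
risk, non-owners = 1096/4648 = 0.235800
absolute risk difference = 0.048370
1 / 0.048370 = 20.674 → round up → 21

21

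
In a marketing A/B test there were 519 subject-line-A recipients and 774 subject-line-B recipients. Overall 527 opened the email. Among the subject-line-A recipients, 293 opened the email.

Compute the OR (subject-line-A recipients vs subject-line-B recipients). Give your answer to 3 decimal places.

OR ≈ 2.992

subject-line-A recipients without the outcome: 519 − 293 = 226
subject-line-B recipients with the outcome: 527 − 293 = 234
subject-line-B recipients without the outcome: 774 − 234 = 540
odds, subject-line-A recipients = 293/226 = 1.2965
odds, subject-line-B recipients = 234/540 = 0.4333
OR = 1.2965 / 0.4333 = 2.992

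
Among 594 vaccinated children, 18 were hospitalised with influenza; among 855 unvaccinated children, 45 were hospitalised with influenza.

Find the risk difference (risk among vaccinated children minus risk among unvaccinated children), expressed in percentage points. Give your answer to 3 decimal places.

risk, vaccinated children = 18/594 = 0.03030
risk, unvaccinated children = 45/855 = 0.05263
risk difference = 0.03030 − 0.05263 = -0.02233 → -2.233 percentage points

-2.233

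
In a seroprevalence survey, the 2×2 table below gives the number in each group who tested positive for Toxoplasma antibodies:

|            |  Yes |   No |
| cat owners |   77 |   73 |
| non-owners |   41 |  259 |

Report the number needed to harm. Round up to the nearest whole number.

NNH ≈ 3

risk, cat owners = 77/150 = 0.513333
risk, non-owners = 41/300 = 0.136667
absolute risk difference = 0.376667
1 / 0.376667 = 2.655 → round up → 3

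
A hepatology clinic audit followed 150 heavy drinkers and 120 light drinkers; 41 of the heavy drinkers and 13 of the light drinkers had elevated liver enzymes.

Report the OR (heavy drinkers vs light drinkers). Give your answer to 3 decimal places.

OR = (41 × 107) / (109 × 13) = 4387/1417 ≈ 3.096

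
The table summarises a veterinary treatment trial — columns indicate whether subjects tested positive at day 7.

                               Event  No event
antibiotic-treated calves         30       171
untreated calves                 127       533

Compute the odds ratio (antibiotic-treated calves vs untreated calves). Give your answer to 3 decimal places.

odds, antibiotic-treated calves = 30/171 = 0.1754
odds, untreated calves = 127/533 = 0.2383
OR = 0.1754 / 0.2383 = 0.736

OR ≈ 0.736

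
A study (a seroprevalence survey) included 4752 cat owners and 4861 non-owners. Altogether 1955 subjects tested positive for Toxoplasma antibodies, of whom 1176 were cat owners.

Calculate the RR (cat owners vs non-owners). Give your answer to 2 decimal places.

cat owners without the outcome: 4752 − 1176 = 3576
non-owners with the outcome: 1955 − 1176 = 779
non-owners without the outcome: 4861 − 779 = 4082
risk, cat owners = 1176/4752 = 0.2475
risk, non-owners = 779/4861 = 0.1603
RR = 0.2475 / 0.1603 = 1.54

RR ≈ 1.54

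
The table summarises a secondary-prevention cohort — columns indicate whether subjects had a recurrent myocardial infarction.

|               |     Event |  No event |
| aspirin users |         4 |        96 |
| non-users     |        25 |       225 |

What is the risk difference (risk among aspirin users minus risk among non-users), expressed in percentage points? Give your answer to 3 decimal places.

RD ≈ -6.000

risk, aspirin users = 4/100 = 0.04000
risk, non-users = 25/250 = 0.10000
risk difference = 0.04000 − 0.10000 = -0.06000 → -6.000 percentage points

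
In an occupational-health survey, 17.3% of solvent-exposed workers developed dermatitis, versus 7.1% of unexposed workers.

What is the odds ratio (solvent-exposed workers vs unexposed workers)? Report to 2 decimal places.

odds, solvent-exposed workers = 0.1730/0.8270 = 0.2092
odds, unexposed workers = 0.0710/0.9290 = 0.0764
OR = 0.2092 / 0.0764 = 2.74

OR ≈ 2.74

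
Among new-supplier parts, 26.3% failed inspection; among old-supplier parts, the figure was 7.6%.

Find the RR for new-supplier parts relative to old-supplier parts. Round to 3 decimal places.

RR = 0.2630 / 0.0760 = 3.461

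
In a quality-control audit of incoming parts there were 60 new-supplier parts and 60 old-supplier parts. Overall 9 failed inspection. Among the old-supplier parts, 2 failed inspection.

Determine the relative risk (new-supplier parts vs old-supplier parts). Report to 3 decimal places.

3.500

new-supplier parts with the outcome: 9 − 2 = 7
new-supplier parts without the outcome: 60 − 7 = 53
old-supplier parts without the outcome: 60 − 2 = 58
risk, new-supplier parts = 7/60 = 0.11667
risk, old-supplier parts = 2/60 = 0.03333
RR = 0.11667 / 0.03333 = 3.500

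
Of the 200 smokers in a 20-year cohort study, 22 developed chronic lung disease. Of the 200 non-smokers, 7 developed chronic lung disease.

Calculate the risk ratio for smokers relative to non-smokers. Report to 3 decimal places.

risk, smokers = 22/200 = 0.11000
risk, non-smokers = 7/200 = 0.03500
RR = 0.11000 / 0.03500 = 3.143

RR ≈ 3.143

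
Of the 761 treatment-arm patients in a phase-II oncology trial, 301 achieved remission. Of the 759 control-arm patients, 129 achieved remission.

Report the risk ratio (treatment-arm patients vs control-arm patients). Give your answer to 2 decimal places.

risk, treatment-arm patients = 301/761 = 0.3955
risk, control-arm patients = 129/759 = 0.1700
RR = 0.3955 / 0.1700 = 2.33

RR = 2.33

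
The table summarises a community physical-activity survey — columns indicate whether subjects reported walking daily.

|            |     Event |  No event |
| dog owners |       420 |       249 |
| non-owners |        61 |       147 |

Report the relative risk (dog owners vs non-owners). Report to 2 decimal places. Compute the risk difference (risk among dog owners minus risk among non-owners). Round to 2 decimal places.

risk, dog owners = 420/669 = 0.6278
risk, non-owners = 61/208 = 0.2933
RR = 0.6278 / 0.2933 = 2.14
risk difference = 0.6278 − 0.2933 = 0.33

RR = 2.14; RD = 0.33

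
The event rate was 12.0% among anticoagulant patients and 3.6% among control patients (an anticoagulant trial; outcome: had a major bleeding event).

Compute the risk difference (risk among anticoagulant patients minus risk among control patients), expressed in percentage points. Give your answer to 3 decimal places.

risk difference = 0.12000 − 0.03600 = 0.08400 → 8.400 percentage points

8.400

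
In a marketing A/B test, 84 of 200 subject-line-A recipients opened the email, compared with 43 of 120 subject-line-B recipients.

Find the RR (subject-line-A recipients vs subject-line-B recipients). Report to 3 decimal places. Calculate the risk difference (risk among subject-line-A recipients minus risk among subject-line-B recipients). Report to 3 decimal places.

risk, subject-line-A recipients = 84/200 = 0.4200
risk, subject-line-B recipients = 43/120 = 0.3583
RR = 0.4200 / 0.3583 = 1.172
risk difference = 0.4200 − 0.3583 = 0.062

RR = 1.172; RD = 0.062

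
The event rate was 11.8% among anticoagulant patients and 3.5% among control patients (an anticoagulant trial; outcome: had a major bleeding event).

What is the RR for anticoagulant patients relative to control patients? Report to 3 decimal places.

RR = 0.11800 / 0.03500 = 3.371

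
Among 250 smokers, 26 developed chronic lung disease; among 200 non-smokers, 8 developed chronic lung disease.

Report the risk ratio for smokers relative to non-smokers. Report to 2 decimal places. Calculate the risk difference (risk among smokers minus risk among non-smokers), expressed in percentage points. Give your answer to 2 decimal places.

risk, smokers = 26/250 = 0.10400
risk, non-smokers = 8/200 = 0.04000
RR = 0.10400 / 0.04000 = 2.60
risk difference = 0.10400 − 0.04000 = 0.06400 → 6.40 percentage points

RR = 2.60; RD = 6.40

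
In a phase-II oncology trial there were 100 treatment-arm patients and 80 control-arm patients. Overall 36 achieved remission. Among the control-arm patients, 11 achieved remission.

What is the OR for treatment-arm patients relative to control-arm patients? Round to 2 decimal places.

treatment-arm patients with the outcome: 36 − 11 = 25
treatment-arm patients without the outcome: 100 − 25 = 75
control-arm patients without the outcome: 80 − 11 = 69
odds, treatment-arm patients = 25/75 = 0.3333
odds, control-arm patients = 11/69 = 0.1594
OR = 0.3333 / 0.1594 = 2.09

2.09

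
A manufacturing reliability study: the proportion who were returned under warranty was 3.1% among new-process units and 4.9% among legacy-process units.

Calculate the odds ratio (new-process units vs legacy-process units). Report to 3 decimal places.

0.621

odds, new-process units = 0.03100/0.96900 = 0.03199
odds, legacy-process units = 0.04900/0.95100 = 0.05152
OR = 0.03199 / 0.05152 = 0.621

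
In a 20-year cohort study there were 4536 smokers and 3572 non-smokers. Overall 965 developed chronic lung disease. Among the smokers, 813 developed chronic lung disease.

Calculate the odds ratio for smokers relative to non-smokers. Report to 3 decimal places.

smokers without the outcome: 4536 − 813 = 3723
non-smokers with the outcome: 965 − 813 = 152
non-smokers without the outcome: 3572 − 152 = 3420
OR = (813 × 3420) / (3723 × 152) = 2780460/565896 ≈ 4.913

OR ≈ 4.913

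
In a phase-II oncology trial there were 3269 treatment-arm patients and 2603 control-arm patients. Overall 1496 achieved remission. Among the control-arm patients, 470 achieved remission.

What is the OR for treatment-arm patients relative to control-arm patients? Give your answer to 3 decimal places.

OR = 2.076

treatment-arm patients with the outcome: 1496 − 470 = 1026
treatment-arm patients without the outcome: 3269 − 1026 = 2243
control-arm patients without the outcome: 2603 − 470 = 2133
odds, treatment-arm patients = 1026/2243 = 0.4574
odds, control-arm patients = 470/2133 = 0.2203
OR = 0.4574 / 0.2203 = 2.076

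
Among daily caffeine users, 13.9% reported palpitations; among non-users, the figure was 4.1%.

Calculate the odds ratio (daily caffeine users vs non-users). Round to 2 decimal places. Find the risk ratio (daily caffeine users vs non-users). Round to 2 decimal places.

OR = 3.78; RR = 3.39

odds, daily caffeine users = 0.13900/0.86100 = 0.16144
odds, non-users = 0.04100/0.95900 = 0.04275
OR = 0.16144 / 0.04275 = 3.78
RR = 0.13900 / 0.04100 = 3.39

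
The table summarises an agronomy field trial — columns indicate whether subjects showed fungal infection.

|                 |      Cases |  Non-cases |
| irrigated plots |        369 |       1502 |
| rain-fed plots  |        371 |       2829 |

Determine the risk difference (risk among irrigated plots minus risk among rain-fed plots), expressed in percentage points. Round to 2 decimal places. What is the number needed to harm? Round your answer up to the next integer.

risk, irrigated plots = 369/1871 = 0.1972
risk, rain-fed plots = 371/3200 = 0.1159
risk difference = 0.1972 − 0.1159 = 0.0813 → 8.13 percentage points
absolute risk difference = 0.081283
1 / 0.081283 = 12.303 → round up → 13

RD = 8.13; NNH = 13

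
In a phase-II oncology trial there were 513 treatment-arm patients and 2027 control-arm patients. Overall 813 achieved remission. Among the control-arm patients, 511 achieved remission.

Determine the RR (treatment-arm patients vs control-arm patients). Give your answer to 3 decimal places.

RR ≈ 2.335

treatment-arm patients with the outcome: 813 − 511 = 302
treatment-arm patients without the outcome: 513 − 302 = 211
control-arm patients without the outcome: 2027 − 511 = 1516
risk, treatment-arm patients = 302/513 = 0.5887
risk, control-arm patients = 511/2027 = 0.2521
RR = 0.5887 / 0.2521 = 2.335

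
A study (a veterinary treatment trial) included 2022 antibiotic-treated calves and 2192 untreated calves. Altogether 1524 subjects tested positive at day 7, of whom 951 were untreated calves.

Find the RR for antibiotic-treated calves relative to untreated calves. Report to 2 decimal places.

RR = 0.65

antibiotic-treated calves with the outcome: 1524 − 951 = 573
antibiotic-treated calves without the outcome: 2022 − 573 = 1449
untreated calves without the outcome: 2192 − 951 = 1241
risk, antibiotic-treated calves = 573/2022 = 0.2834
risk, untreated calves = 951/2192 = 0.4339
RR = 0.2834 / 0.4339 = 0.65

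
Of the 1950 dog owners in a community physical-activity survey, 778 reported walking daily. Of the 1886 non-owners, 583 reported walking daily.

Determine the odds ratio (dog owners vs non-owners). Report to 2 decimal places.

OR = (778 × 1303) / (1172 × 583) = 1013734/683276 ≈ 1.48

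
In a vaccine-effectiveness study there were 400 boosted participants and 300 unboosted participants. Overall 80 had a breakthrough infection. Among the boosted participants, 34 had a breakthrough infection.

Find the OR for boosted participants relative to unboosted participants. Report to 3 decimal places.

boosted participants without the outcome: 400 − 34 = 366
unboosted participants with the outcome: 80 − 34 = 46
unboosted participants without the outcome: 300 − 46 = 254
odds, boosted participants = 34/366 = 0.0929
odds, unboosted participants = 46/254 = 0.1811
OR = 0.0929 / 0.1811 = 0.513

0.513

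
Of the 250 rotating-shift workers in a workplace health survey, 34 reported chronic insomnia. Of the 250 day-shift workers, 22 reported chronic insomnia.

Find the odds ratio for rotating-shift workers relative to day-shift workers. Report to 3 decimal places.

OR = (34 × 228) / (216 × 22) = 7752/4752 ≈ 1.631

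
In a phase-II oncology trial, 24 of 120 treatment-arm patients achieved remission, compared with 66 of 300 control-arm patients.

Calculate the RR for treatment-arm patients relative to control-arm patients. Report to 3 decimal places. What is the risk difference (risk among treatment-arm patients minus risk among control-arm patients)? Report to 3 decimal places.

RR = 0.909; RD = -0.020

risk, treatment-arm patients = 24/120 = 0.2000
risk, control-arm patients = 66/300 = 0.2200
RR = 0.2000 / 0.2200 = 0.909
risk difference = 0.2000 − 0.2200 = -0.020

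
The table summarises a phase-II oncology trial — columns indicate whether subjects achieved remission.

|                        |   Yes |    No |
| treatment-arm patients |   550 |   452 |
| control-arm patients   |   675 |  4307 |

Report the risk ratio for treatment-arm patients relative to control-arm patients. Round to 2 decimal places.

risk, treatment-arm patients = 550/1002 = 0.5489
risk, control-arm patients = 675/4982 = 0.1355
RR = 0.5489 / 0.1355 = 4.05

4.05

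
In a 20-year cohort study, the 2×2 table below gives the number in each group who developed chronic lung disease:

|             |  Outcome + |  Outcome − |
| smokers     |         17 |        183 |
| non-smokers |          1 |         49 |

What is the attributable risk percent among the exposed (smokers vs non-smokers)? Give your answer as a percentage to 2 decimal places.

risk, smokers = 17/200 = 0.08500
risk, non-smokers = 1/50 = 0.02000
AR% = (0.08500 − 0.02000) / 0.08500 = 0.7647 → 76.47%

AR% ≈ 76.47%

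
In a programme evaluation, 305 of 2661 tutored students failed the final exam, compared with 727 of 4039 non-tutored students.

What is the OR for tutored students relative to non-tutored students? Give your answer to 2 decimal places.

OR = (305 × 3312) / (2356 × 727) = 1010160/1712812 ≈ 0.59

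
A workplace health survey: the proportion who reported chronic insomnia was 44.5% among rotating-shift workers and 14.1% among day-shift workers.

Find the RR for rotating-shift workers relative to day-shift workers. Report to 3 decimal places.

RR = 0.4450 / 0.1410 = 3.156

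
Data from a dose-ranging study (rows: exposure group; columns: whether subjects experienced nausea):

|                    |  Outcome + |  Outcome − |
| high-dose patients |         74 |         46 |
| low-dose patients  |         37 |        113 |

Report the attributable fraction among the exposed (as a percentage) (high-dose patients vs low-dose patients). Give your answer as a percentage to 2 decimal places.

risk, high-dose patients = 74/120 = 0.6167
risk, low-dose patients = 37/150 = 0.2467
AR% = (0.6167 − 0.2467) / 0.6167 = 0.6000 → 60.00%

60.00%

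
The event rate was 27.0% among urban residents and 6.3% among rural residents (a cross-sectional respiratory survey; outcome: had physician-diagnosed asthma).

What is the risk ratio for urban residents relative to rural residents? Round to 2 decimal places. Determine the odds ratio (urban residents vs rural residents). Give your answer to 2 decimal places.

RR = 0.2700 / 0.0630 = 4.29
odds, urban residents = 0.2700/0.7300 = 0.3699
odds, rural residents = 0.0630/0.9370 = 0.0672
OR = 0.3699 / 0.0672 = 5.50

RR = 4.29; OR = 5.50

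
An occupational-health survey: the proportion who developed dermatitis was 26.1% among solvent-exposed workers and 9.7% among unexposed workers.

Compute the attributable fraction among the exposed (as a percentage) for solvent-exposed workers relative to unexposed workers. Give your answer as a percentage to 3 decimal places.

AR% = (0.2610 − 0.0970) / 0.2610 = 0.6284 → 62.835%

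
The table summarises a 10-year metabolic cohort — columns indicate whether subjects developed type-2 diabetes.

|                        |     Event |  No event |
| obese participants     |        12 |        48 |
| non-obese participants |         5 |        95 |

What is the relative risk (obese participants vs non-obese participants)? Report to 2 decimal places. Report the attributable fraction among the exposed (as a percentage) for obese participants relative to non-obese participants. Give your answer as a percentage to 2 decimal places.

risk, obese participants = 12/60 = 0.2000
risk, non-obese participants = 5/100 = 0.0500
RR = 0.2000 / 0.0500 = 4.00
AR% = (0.2000 − 0.0500) / 0.2000 = 0.7500 → 75.00%

RR = 4.00; AR% = 75.00%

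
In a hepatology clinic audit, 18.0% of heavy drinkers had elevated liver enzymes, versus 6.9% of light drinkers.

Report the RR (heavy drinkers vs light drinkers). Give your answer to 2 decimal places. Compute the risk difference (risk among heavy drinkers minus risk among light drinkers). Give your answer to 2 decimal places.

RR = 0.1800 / 0.0690 = 2.61
risk difference = 0.1800 − 0.0690 = 0.11

RR = 2.61; RD = 0.11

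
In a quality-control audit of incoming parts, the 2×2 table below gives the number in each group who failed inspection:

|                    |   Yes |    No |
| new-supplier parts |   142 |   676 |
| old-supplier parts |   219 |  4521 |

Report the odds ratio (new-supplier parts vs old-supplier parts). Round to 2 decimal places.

OR = (142 × 4521) / (676 × 219) = 641982/148044 ≈ 4.34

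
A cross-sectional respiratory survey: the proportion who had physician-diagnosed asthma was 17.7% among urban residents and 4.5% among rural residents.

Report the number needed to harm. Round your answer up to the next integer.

8

absolute risk difference = 0.132000
1 / 0.132000 = 7.576 → round up → 8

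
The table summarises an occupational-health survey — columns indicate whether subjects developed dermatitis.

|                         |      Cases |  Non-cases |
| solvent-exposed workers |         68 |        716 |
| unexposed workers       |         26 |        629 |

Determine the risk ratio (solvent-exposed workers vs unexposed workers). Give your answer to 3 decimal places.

risk, solvent-exposed workers = 68/784 = 0.08673
risk, unexposed workers = 26/655 = 0.03969
RR = 0.08673 / 0.03969 = 2.185

RR = 2.185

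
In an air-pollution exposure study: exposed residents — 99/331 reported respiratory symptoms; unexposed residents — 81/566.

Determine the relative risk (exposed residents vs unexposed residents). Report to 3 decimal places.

RR ≈ 2.090

risk, exposed residents = 99/331 = 0.2991
risk, unexposed residents = 81/566 = 0.1431
RR = 0.2991 / 0.1431 = 2.090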